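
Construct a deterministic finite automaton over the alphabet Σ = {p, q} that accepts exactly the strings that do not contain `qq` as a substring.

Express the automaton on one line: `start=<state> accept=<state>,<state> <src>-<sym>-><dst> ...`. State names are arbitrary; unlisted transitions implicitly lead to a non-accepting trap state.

start=A accept=A,B A-p->A A-q->B B-p->A B-q->C C-p->C C-q->C

Track partial matches of the forbidden pattern `qq`. State C is a dead state reached once `qq` has occurred; every other state accepts. A means no part of `qq` is currently matched.
With 3 states:
       p  q 
>* A   A  B 
 * B   A  C 
   C   C  C 
(> = start, * = accepting)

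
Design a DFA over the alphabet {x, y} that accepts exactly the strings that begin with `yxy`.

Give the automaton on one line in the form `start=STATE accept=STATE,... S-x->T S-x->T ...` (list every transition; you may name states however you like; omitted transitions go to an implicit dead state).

Check the first 3 symbols one by one: q0 through q2 record how many have matched `yxy` so far; any wrong symbol goes to the dead state q4. After all 3 match we enter the accepting sink q3.
        x   y  
>  q0   q4  q1 
   q1   q2  q4 
   q2   q4  q3 
 * q3   q3  q3 
   q4   q4  q4 
(> = start, * = accepting)

start=q0 accept=q3 q0-x->q4 q0-y->q1 q1-x->q2 q1-y->q4 q2-x->q4 q2-y->q3 q3-x->q3 q3-y->q3 q4-x->q4 q4-y->q4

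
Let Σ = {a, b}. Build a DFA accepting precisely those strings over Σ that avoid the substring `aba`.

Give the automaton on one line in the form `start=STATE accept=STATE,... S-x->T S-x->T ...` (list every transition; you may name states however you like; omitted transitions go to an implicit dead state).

This is the complement of 'contains `aba`'. Use the same substring-matching states — q0 through q3 holding how much of `aba` has just been matched — but flip the accepting set: everything except the trap q3 accepts.
A 4-state machine:
        a   b  
>* q0   q1  q0 
 * q1   q1  q2 
 * q2   q3  q0 
   q3   q3  q3 
(> = start, * = accepting)

start=q0 accept=q0,q1,q2 q0-a->q1 q0-b->q0 q1-a->q1 q1-b->q2 q2-a->q3 q2-b->q0 q3-a->q3 q3-b->q3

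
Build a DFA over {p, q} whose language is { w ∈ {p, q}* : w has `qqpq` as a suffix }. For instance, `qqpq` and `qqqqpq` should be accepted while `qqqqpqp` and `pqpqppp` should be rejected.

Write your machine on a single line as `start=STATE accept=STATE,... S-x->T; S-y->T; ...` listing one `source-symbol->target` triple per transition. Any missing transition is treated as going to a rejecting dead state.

Let each state record the length of the longest suffix of the input read so far that is also a prefix of `qqpq`. S1 means the last symbol is `q`; S2 means the last 2 symbols are `qq`; S3 means the last 3 symbols are `qqp`; S4 means the last 4 symbols are `qqpq`. Accept only at S4, where the string currently ends in `qqpq`.
With 5 states:
        p   q  
>  S0   S0  S1 
   S1   S0  S2 
   S2   S3  S2 
   S3   S0  S4 
 * S4   S0  S2 
(> = start, * = accepting)

start=S0; accept=S4; S0-p->S0; S0-q->S1; S1-p->S0; S1-q->S2; S2-p->S3; S2-q->S2; S3-p->S0; S3-q->S4; S4-p->S0; S4-q->S2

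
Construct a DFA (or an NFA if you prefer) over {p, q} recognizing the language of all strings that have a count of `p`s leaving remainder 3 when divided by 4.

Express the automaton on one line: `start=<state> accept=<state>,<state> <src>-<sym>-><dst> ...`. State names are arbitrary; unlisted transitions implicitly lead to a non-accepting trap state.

The only thing that matters is how many `p`s have appeared, reduced mod 4. Use one state per residue: A for 0, …, D for 3. Reading `p` moves to the next residue; anything else stays put. D is accepting.
With 4 states:
       p  q 
>  A   B  A 
   B   C  B 
   C   D  C 
 * D   A  D 
(> = start, * = accepting)

start=A accept=D A-p->B A-q->A B-p->C B-q->B C-p->D C-q->C D-p->A D-q->D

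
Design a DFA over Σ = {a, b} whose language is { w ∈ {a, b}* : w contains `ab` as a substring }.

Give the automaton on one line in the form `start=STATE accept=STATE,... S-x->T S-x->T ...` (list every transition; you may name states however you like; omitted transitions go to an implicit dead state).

start=q0 accept=q2 q0-a->q1 q0-b->q0 q1-a->q1 q1-b->q2 q2-a->q2 q2-b->q2

Track how much of `ab` has been matched so far: state q0 is no progress, q2 is the absorbing accept state reached once `ab` has occurred. Intermediate states record partial matches; on a mismatch, fall back to the longest reusable overlap.
3 states suffice.
        a   b  
>  q0   q1  q0 
   q1   q1  q2 
 * q2   q2  q2 
(> = start, * = accepting)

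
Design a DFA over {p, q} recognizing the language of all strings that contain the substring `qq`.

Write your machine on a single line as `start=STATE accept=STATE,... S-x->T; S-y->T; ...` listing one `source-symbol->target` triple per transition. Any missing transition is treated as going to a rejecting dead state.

start=A; accept=C; A-p->A; A-q->B; B-p->A; B-q->C; C-p->C; C-q->C

States A..B record the length of the longest prefix of `qq` that matches the current input suffix. Reaching C means `qq` has been seen, and we stay there forever. Accept from C.
       p  q 
>  A   A  B 
   B   A  C 
 * C   C  C 
(> = start, * = accepting)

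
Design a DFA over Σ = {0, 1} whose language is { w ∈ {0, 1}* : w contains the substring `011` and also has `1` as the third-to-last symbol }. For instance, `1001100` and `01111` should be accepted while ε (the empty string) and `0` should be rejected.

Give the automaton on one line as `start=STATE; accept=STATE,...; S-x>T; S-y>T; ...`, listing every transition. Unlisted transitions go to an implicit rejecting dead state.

start=S0; accept=S4,S5,S6,S7; S0-0>S1; S0-1>S0; S1-0>S1; S1-1>S2; S2-0>S1; S2-1>S3; S3-0>S4; S3-1>S5; S4-0>S6; S4-1>S7; S5-0>S4; S5-1>S5; S6-0>S8; S6-1>S9; S7-0>S10; S7-1>S3; S8-0>S8; S8-1>S9; S9-0>S10; S9-1>S3; S10-0>S6; S10-1>S7

Build one automaton per condition and run them in lockstep. One (4 states) tracks whether and how much of `011` has been seen; the other (15 states) tracks the last 3 symbols read. Each combined state is a pair, one component from each; accept when both components accept. Minimizing collapses redundant product states.
An 11-state machine:
          0    1  
>  S0     S1   S0 
   S1     S1   S2 
   S2     S1   S3 
   S3     S4   S5 
 * S4     S6   S7 
 * S5     S4   S5 
 * S6     S8   S9 
 * S7    S10   S3 
   S8     S8   S9 
   S9    S10   S3 
   S10    S6   S7 
(> = start, * = accepting)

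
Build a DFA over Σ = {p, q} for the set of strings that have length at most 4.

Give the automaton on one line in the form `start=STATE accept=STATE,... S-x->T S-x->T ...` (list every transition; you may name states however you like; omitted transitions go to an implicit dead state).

start=S0 accept=S0,S1,S2,S3,S4 S0-p->S1 S0-q->S1 S1-p->S2 S1-q->S2 S2-p->S3 S2-q->S3 S3-p->S4 S3-q->S4 S4-p->S5 S4-q->S5 S5-p->S5 S5-q->S5

Count input length up to 5: every symbol moves from S0 toward S5, which means 'more than 4' and absorbs. Accept from {S0, S1, S2, S3, S4}.
6 states suffice.
        p   q  
>* S0   S1  S1 
 * S1   S2  S2 
 * S2   S3  S3 
 * S3   S4  S4 
 * S4   S5  S5 
   S5   S5  S5 
(> = start, * = accepting)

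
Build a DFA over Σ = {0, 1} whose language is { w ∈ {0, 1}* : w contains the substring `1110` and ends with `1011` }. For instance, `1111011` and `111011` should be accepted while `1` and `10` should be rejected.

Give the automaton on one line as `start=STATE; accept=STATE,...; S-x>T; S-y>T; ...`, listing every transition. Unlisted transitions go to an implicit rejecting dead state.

start=s0; accept=s7; s0-0>s0; s0-1>s1; s1-0>s0; s1-1>s2; s2-0>s0; s2-1>s3; s3-0>s4; s3-1>s3; s4-0>s5; s4-1>s6; s5-0>s5; s5-1>s3; s6-0>s4; s6-1>s7; s7-0>s4; s7-1>s3

Build one automaton per condition and run them in lockstep. One (5 states) tracks whether and how much of `1110` has been seen; the other (5 states) tracks how much of the suffix `1011` has currently been matched. Each combined state is a pair, one component from each; accept when both components accept. After merging equivalent states the machine shrinks.
An 8-state machine:
        0   1  
>  s0   s0  s1 
   s1   s0  s2 
   s2   s0  s3 
   s3   s4  s3 
   s4   s5  s6 
   s5   s5  s3 
   s6   s4  s7 
 * s7   s4  s3 
(> = start, * = accepting)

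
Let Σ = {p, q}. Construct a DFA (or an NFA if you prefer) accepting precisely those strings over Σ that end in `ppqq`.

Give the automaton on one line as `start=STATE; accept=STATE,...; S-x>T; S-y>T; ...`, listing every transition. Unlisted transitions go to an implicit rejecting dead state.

start=S0; accept=S4; S0-p>S1; S0-q>S0; S1-p>S2; S1-q>S0; S2-p>S2; S2-q>S3; S3-p>S1; S3-q>S4; S4-p>S1; S4-q>S0

Remember how much of `ppqq` the current input suffix matches. State S0 means no match yet; S1 means the last symbol is `p`; S2 means the last 2 symbols are `pp`; S3 means the last 3 symbols are `ppq`; S4 means the last 4 symbols are `ppqq`. Only S4 accepts. On a mismatch, fall back to the longest proper suffix that is still a prefix of `ppqq`.
5 states suffice.
        p   q  
>  S0   S1  S0 
   S1   S2  S0 
   S2   S2  S3 
   S3   S1  S4 
 * S4   S1  S0 
(> = start, * = accepting)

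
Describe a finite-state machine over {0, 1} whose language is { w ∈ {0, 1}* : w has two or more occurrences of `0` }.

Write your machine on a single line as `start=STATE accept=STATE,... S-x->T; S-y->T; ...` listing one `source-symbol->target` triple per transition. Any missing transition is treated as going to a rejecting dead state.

Count `0`s, saturating at 3: states q0 through q2 mean 0 through 2 `0`s seen; q3 means more than 2. Each `0` increments (capped at q3); other symbols loop. Accept from {q2, q3}.
With 4 states:
        0   1  
>  q0   q1  q0 
   q1   q2  q1 
 * q2   q3  q2 
 * q3   q3  q3 
(> = start, * = accepting)

start=q0; accept=q2,q3; q0-0->q1; q0-1->q0; q1-0->q2; q1-1->q1; q2-0->q3; q2-1->q2; q3-0->q3; q3-1->q3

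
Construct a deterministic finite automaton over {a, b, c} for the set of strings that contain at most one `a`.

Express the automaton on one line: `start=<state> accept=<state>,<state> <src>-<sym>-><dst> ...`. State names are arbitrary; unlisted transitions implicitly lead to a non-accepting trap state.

Count `a`s, saturating at 2: state q0 means no `a` yet, q1 means one `a` seen, q2 means more than one. Each `a` increments (capped at q2); other symbols loop. Accept from {q0, q1}.
With 3 states:
        a   b   c  
>* q0   q1  q0  q0 
 * q1   q2  q1  q1 
   q2   q2  q2  q2 
(> = start, * = accepting)

start=q0 accept=q0,q1 q0-a->q1 q0-b->q0 q0-c->q0 q1-a->q2 q1-b->q1 q1-c->q1 q2-a->q2 q2-b->q2 q2-c->q2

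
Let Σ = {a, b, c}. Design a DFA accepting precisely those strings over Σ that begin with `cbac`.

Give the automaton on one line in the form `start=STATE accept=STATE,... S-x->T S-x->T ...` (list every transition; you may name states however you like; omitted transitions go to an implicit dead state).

Check the first 4 symbols one by one: q0 through q3 record how many have matched `cbac` so far; any wrong symbol goes to the dead state q5. After all 4 match we enter the accepting sink q4.
A 6-state machine:
        a   b   c  
>  q0   q5  q5  q1 
   q1   q5  q2  q5 
   q2   q3  q5  q5 
   q3   q5  q5  q4 
 * q4   q4  q4  q4 
   q5   q5  q5  q5 
(> = start, * = accepting)

start=q0 accept=q4 q0-a->q5 q0-b->q5 q0-c->q1 q1-a->q5 q1-b->q2 q1-c->q5 q2-a->q3 q2-b->q5 q2-c->q5 q3-a->q5 q3-b->q5 q3-c->q4 q4-a->q4 q4-b->q4 q4-c->q4 q5-a->q5 q5-b->q5 q5-c->q5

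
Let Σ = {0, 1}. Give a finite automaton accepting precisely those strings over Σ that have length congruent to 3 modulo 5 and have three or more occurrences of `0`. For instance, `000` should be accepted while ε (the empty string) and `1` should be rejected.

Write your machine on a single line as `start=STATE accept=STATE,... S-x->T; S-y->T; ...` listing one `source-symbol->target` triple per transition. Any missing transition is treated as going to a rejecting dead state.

start=q0; accept=q6; q0-0->q1; q0-1->q2; q1-0->q3; q1-1->q4; q2-0->q4; q2-1->q5; q3-0->q6; q3-1->q7; q4-0->q7; q4-1->q8; q5-0->q8; q5-1->q9; q6-0->q10; q6-1->q10; q7-0->q10; q7-1->q11; q8-0->q11; q8-1->q12; q9-0->q12; q9-1->q13; q10-0->q14; q10-1->q14; q11-0->q14; q11-1->q15; q12-0->q15; q12-1->q16; q13-0->q16; q13-1->q0; q14-0->q17; q14-1->q17; q15-0->q17; q15-1->q18; q16-0->q18; q16-1->q1; q17-0->q19; q17-1->q19; q18-0->q19; q18-1->q3; q19-0->q6; q19-1->q6

Run two small machines in parallel and take their product. The first has 5 states tracking the input length modulo 5; the second has 5 states tracking the count of `0`s, saturating at 4. A product state is a pair (one from each), accepting exactly when both do. Equivalent product states are then merged.
20 states suffice.
          0    1  
>  q0     q1   q2 
   q1     q3   q4 
   q2     q4   q5 
   q3     q6   q7 
   q4     q7   q8 
   q5     q8   q9 
 * q6    q10  q10 
   q7    q10  q11 
   q8    q11  q12 
   q9    q12  q13 
   q10   q14  q14 
   q11   q14  q15 
   q12   q15  q16 
   q13   q16   q0 
   q14   q17  q17 
   q15   q17  q18 
   q16   q18   q1 
   q17   q19  q19 
   q18   q19   q3 
   q19    q6   q6 
(> = start, * = accepting)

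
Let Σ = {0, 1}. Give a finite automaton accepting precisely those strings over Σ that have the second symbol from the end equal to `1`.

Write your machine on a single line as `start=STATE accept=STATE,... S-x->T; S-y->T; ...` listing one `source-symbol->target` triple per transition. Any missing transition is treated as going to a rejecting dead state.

A DFA must remember the last 2 symbols (since which symbol is second-to-last isn't known until the input ends). Use one state per possible window of the last ≤2 symbols; accept from those whose window starts with `1`.
With 7 states:
        0   1  
>  q0   q1  q2 
   q1   q3  q4 
   q2   q5  q6 
   q3   q3  q4 
   q4   q5  q6 
 * q5   q3  q4 
 * q6   q5  q6 
(> = start, * = accepting)

start=q0; accept=q5,q6; q0-0->q1; q0-1->q2; q1-0->q3; q1-1->q4; q2-0->q5; q2-1->q6; q3-0->q3; q3-1->q4; q4-0->q5; q4-1->q6; q5-0->q3; q5-1->q4; q6-0->q5; q6-1->q6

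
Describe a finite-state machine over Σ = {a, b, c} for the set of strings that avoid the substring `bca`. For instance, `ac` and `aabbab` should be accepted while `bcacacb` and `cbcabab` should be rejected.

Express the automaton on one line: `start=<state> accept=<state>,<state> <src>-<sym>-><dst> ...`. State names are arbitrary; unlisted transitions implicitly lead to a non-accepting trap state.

Track partial matches of the forbidden pattern `bca`. State q3 is a dead state reached once `bca` has occurred; every other state accepts. q0 means no part of `bca` is currently matched.
A 4-state machine:
        a   b   c  
>* q0   q0  q1  q0 
 * q1   q0  q1  q2 
 * q2   q3  q1  q0 
   q3   q3  q3  q3 
(> = start, * = accepting)

start=q0 accept=q0,q1,q2 q0-a->q0 q0-b->q1 q0-c->q0 q1-a->q0 q1-b->q1 q1-c->q2 q2-a->q3 q2-b->q1 q2-c->q0 q3-a->q3 q3-b->q3 q3-c->q3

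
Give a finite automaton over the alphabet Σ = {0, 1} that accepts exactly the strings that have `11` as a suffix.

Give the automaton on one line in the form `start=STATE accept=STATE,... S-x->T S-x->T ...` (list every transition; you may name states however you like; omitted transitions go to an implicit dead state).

start=S0 accept=S2 S0-0->S0 S0-1->S1 S1-0->S0 S1-1->S2 S2-0->S0 S2-1->S2

Let each state record the length of the longest suffix of the input read so far that is also a prefix of `11`. S1 means the last symbol is `1`; S2 means the last 2 symbols are `11`. Accept only at S2, where the string currently ends in `11`.
A 3-state machine:
        0   1  
>  S0   S0  S1 
   S1   S0  S2 
 * S2   S0  S2 
(> = start, * = accepting)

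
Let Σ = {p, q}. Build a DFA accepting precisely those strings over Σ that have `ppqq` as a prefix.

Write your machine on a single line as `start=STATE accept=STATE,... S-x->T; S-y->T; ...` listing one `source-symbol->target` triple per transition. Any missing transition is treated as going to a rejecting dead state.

Walk along `ppqq` while the input agrees: from s0 take `p` to s1, and so on. Any deviation drops to the rejecting sink s5. Once s4 is reached the prefix is confirmed and every continuation is accepted.
A 6-state machine:
        p   q  
>  s0   s1  s5 
   s1   s2  s5 
   s2   s5  s3 
   s3   s5  s4 
 * s4   s4  s4 
   s5   s5  s5 
(> = start, * = accepting)

start=s0; accept=s4; s0-p->s1; s0-q->s5; s1-p->s2; s1-q->s5; s2-p->s5; s2-q->s3; s3-p->s5; s3-q->s4; s4-p->s4; s4-q->s4; s5-p->s5; s5-q->s5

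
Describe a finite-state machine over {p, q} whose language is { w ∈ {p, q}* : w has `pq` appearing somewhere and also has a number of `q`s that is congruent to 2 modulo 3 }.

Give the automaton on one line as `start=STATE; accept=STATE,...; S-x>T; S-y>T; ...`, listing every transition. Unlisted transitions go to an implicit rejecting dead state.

Run two small machines in parallel and take their product. One (3 states) tracks whether and how much of `pq` has been seen; the other (3 states) tracks the count of `q`s modulo 3. Each combined state is a pair, one component from each; accept when both components accept. Minimizing collapses redundant product states.
        p   q  
>  S0   S1  S2 
   S1   S1  S3 
   S2   S3  S4 
   S3   S3  S5 
   S4   S6  S0 
 * S5   S5  S1 
   S6   S6  S1 
(> = start, * = accepting)

start=S0; accept=S5; S0-p>S1; S0-q>S2; S1-p>S1; S1-q>S3; S2-p>S3; S2-q>S4; S3-p>S3; S3-q>S5; S4-p>S6; S4-q>S0; S5-p>S5; S5-q>S1; S6-p>S6; S6-q>S1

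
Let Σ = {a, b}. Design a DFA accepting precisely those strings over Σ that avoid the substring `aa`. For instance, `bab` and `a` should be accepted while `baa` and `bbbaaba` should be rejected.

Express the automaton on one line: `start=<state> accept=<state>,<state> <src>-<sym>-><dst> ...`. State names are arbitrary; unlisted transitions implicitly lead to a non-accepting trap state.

Track partial matches of the forbidden pattern `aa`. State q2 is a dead state reached once `aa` has occurred; every other state accepts. q0 means no part of `aa` is currently matched.
3 states suffice.
        a   b  
>* q0   q1  q0 
 * q1   q2  q0 
   q2   q2  q2 
(> = start, * = accepting)

start=q0 accept=q0,q1 q0-a->q1 q0-b->q0 q1-a->q2 q1-b->q0 q2-a->q2 q2-b->q2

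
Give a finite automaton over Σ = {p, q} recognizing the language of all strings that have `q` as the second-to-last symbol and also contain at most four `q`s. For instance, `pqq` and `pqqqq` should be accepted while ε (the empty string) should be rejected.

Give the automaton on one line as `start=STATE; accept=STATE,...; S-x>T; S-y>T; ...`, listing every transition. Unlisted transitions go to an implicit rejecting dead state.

start=S0; accept=S5,S6,S9,S10,S13,S14,S17; S0-p>S1; S0-q>S2; S1-p>S3; S1-q>S4; S2-p>S5; S2-q>S6; S3-p>S3; S3-q>S4; S4-p>S5; S4-q>S6; S5-p>S7; S5-q>S8; S6-p>S9; S6-q>S10; S7-p>S7; S7-q>S8; S8-p>S9; S8-q>S10; S9-p>S11; S9-q>S12; S10-p>S13; S10-q>S14; S11-p>S11; S11-q>S12; S12-p>S13; S12-q>S14; S13-p>S15; S13-q>S16; S14-p>S17; S14-q>S18; S15-p>S15; S15-q>S16; S16-p>S17; S16-q>S18; S17-p>S19; S17-q>S20; S18-p>S21; S18-q>S18; S19-p>S19; S19-q>S20; S20-p>S21; S20-q>S18; S21-p>S22; S21-q>S20; S22-p>S22; S22-q>S20

Run two small machines in parallel and take their product. One (7 states) tracks the last 2 symbols read; the other (6 states) tracks the count of `q`s, saturating at 5. Each combined state is a pair, one component from each; accept when both components accept.
23 states suffice.
          p    q  
>  S0     S1   S2 
   S1     S3   S4 
   S2     S5   S6 
   S3     S3   S4 
   S4     S5   S6 
 * S5     S7   S8 
 * S6     S9  S10 
   S7     S7   S8 
   S8     S9  S10 
 * S9    S11  S12 
 * S10   S13  S14 
   S11   S11  S12 
   S12   S13  S14 
 * S13   S15  S16 
 * S14   S17  S18 
   S15   S15  S16 
   S16   S17  S18 
 * S17   S19  S20 
   S18   S21  S18 
   S19   S19  S20 
   S20   S21  S18 
   S21   S22  S20 
   S22   S22  S20 
(> = start, * = accepting)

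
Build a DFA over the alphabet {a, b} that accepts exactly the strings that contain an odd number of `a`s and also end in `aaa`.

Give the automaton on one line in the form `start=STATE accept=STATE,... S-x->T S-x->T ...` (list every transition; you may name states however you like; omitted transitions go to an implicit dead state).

start=q0 accept=q4 q0-a->q1 q0-b->q0 q1-a->q2 q1-b->q3 q2-a->q4 q2-b->q0 q3-a->q0 q3-b->q3 q4-a->q2 q4-b->q3

Build one automaton per condition and run them in lockstep. The first has 2 states tracking the count of `a`s modulo 2; the second has 4 states tracking how much of the suffix `aaa` has currently been matched. A product state is a pair (one from each), accepting exactly when both do. Equivalent product states are then merged.
With 5 states:
        a   b  
>  q0   q1  q0 
   q1   q2  q3 
   q2   q4  q0 
   q3   q0  q3 
 * q4   q2  q3 
(> = start, * = accepting)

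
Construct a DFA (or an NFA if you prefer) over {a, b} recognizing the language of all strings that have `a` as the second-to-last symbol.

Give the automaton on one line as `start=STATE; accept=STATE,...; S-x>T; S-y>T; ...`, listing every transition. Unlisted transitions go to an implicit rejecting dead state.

start=q0; accept=q3,q4; q0-a>q1; q0-b>q2; q1-a>q3; q1-b>q4; q2-a>q5; q2-b>q6; q3-a>q3; q3-b>q4; q4-a>q5; q4-b>q6; q5-a>q3; q5-b>q4; q6-a>q5; q6-b>q6

Because acceptance depends on a position counted from the end, the machine has to buffer the most recent 2 symbols. Make each state the string of the last up-to-2 symbols read; on input `x` shift the window left and append `x`. Accept when the buffered window has length 2 and begins with `a`.
With 7 states:
        a   b  
>  q0   q1  q2 
   q1   q3  q4 
   q2   q5  q6 
 * q3   q3  q4 
 * q4   q5  q6 
   q5   q3  q4 
   q6   q5  q6 
(> = start, * = accepting)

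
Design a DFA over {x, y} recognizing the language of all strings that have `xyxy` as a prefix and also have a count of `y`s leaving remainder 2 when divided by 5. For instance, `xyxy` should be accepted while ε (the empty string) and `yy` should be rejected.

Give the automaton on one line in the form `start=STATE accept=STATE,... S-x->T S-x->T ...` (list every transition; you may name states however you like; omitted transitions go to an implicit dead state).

Run two small machines in parallel and take their product. One (6 states) tracks whether the input so far still matches the prefix `xyxy`; the other (5 states) tracks the count of `y`s modulo 5. Each combined state is a pair, one component from each; accept when both components accept.
          x    y  
>  S0     S1   S2 
   S1     S3   S4 
   S2     S2   S5 
   S3     S3   S2 
   S4     S6   S5 
   S5     S5   S7 
   S6     S2   S8 
   S7     S7   S9 
 * S8     S8  S10 
   S9     S9   S3 
   S10   S10  S11 
   S11   S11  S12 
   S12   S12  S13 
   S13   S13   S8 
(> = start, * = accepting)

start=S0 accept=S8 S0-x->S1 S0-y->S2 S1-x->S3 S1-y->S4 S2-x->S2 S2-y->S5 S3-x->S3 S3-y->S2 S4-x->S6 S4-y->S5 S5-x->S5 S5-y->S7 S6-x->S2 S6-y->S8 S7-x->S7 S7-y->S9 S8-x->S8 S8-y->S10 S9-x->S9 S9-y->S3 S10-x->S10 S10-y->S11 S11-x->S11 S11-y->S12 S12-x->S12 S12-y->S13 S13-x->S13 S13-y->S8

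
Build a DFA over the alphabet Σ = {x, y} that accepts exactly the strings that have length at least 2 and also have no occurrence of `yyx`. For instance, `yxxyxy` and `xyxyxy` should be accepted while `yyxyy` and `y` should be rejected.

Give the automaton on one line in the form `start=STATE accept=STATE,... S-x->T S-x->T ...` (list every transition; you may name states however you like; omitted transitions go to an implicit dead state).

Run two small machines in parallel and take their product. The first has 4 states tracking the input length, saturating at 3; the second has 4 states tracking partial matches of the forbidden pattern `yyx`. A product state is a pair (one from each), accepting exactly when both do.
        x   y  
>  s0   s1  s2 
   s1   s3  s4 
   s2   s3  s5 
 * s3   s6  s7 
 * s4   s6  s8 
 * s5   s9  s8 
 * s6   s6  s7 
 * s7   s6  s8 
 * s8   s9  s8 
   s9   s9  s9 
(> = start, * = accepting)

start=s0 accept=s3,s4,s5,s6,s7,s8 s0-x->s1 s0-y->s2 s1-x->s3 s1-y->s4 s2-x->s3 s2-y->s5 s3-x->s6 s3-y->s7 s4-x->s6 s4-y->s8 s5-x->s9 s5-y->s8 s6-x->s6 s6-y->s7 s7-x->s6 s7-y->s8 s8-x->s9 s8-y->s8 s9-x->s9 s9-y->s9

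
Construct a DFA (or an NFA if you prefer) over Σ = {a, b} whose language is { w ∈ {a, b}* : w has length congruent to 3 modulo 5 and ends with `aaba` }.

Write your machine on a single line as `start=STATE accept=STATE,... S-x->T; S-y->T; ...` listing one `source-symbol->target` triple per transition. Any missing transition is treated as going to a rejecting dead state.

Handle the two conditions separately and then intersect. The first has 5 states tracking the input length modulo 5; the second has 5 states tracking how much of the suffix `aaba` has currently been matched. A product state is a pair (one from each), accepting exactly when both do. Minimizing collapses redundant product states.
        a   b  
>  q0   q1  q1 
   q1   q2  q2 
   q2   q3  q3 
   q3   q4  q4 
   q4   q5  q0 
   q5   q6  q1 
   q6   q2  q7 
   q7   q8  q3 
 * q8   q4  q4 
(> = start, * = accepting)

start=q0; accept=q8; q0-a->q1; q0-b->q1; q1-a->q2; q1-b->q2; q2-a->q3; q2-b->q3; q3-a->q4; q3-b->q4; q4-a->q5; q4-b->q0; q5-a->q6; q5-b->q1; q6-a->q2; q6-b->q7; q7-a->q8; q7-b->q3; q8-a->q4; q8-b->q4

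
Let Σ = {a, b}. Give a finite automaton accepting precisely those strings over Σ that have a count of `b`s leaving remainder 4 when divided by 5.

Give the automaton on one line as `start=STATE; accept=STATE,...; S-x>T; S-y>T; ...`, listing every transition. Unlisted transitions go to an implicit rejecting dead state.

start=q0; accept=q4; q0-a>q0; q0-b>q1; q1-a>q1; q1-b>q2; q2-a>q2; q2-b>q3; q3-a>q3; q3-b>q4; q4-a>q4; q4-b>q0

Keep the running count of `b`s modulo 5: each `b` advances along the cycle q0 → q1 → q2 → q3 → q4 → q0 while other symbols loop. Accept at q4.
        a   b  
>  q0   q0  q1 
   q1   q1  q2 
   q2   q2  q3 
   q3   q3  q4 
 * q4   q4  q0 
(> = start, * = accepting)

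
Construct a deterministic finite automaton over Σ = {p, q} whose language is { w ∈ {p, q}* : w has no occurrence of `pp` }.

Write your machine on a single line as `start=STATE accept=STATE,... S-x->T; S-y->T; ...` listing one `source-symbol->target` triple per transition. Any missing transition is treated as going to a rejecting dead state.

Track partial matches of the forbidden pattern `pp`. State s2 is a dead state reached once `pp` has occurred; every other state accepts. s0 means no part of `pp` is currently matched.
3 states suffice.
        p   q  
>* s0   s1  s0 
 * s1   s2  s0 
   s2   s2  s2 
(> = start, * = accepting)

start=s0; accept=s0,s1; s0-p->s1; s0-q->s0; s1-p->s2; s1-q->s0; s2-p->s2; s2-q->s2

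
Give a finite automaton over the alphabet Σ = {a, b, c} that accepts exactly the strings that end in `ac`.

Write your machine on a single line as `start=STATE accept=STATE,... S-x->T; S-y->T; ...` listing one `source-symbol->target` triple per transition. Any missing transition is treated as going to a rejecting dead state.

start=q0; accept=q2; q0-a->q1; q0-b->q0; q0-c->q0; q1-a->q1; q1-b->q0; q1-c->q2; q2-a->q1; q2-b->q0; q2-c->q0

Remember how much of `ac` the current input suffix matches. State q0 means no match yet; q1 means the last symbol is `a`; q2 means the last 2 symbols are `ac`. Only q2 accepts. On a mismatch, fall back to the longest proper suffix that is still a prefix of `ac`.
With 3 states:
        a   b   c  
>  q0   q1  q0  q0 
   q1   q1  q0  q2 
 * q2   q1  q0  q0 
(> = start, * = accepting)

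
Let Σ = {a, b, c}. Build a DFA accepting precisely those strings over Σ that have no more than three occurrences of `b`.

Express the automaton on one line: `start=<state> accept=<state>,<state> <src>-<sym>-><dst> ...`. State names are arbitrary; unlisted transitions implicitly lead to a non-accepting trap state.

Only the number of `b`s matters, and only up to 4. Make a chain q0 → q1 → q2 → q3 → q4 advanced by each `b` (with q4 absorbing); every other symbol self-loops. The accepting set is {q0, q1, q2, q3}.
        a   b   c  
>* q0   q0  q1  q0 
 * q1   q1  q2  q1 
 * q2   q2  q3  q2 
 * q3   q3  q4  q3 
   q4   q4  q4  q4 
(> = start, * = accepting)

start=q0 accept=q0,q1,q2,q3 q0-a->q0 q0-b->q1 q0-c->q0 q1-a->q1 q1-b->q2 q1-c->q1 q2-a->q2 q2-b->q3 q2-c->q2 q3-a->q3 q3-b->q4 q3-c->q3 q4-a->q4 q4-b->q4 q4-c->q4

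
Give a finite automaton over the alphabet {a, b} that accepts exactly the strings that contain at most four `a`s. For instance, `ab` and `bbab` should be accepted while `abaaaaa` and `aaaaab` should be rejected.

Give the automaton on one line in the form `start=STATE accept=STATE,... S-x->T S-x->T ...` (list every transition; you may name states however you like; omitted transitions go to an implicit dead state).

Only the number of `a`s matters, and only up to 5. Make a chain q0 → q1 → q2 → q3 → q4 → q5 advanced by each `a` (with q5 absorbing); every other symbol self-loops. The accepting set is {q0, q1, q2, q3, q4}.
With 6 states:
        a   b  
>* q0   q1  q0 
 * q1   q2  q1 
 * q2   q3  q2 
 * q3   q4  q3 
 * q4   q5  q4 
   q5   q5  q5 
(> = start, * = accepting)

start=q0 accept=q0,q1,q2,q3,q4 q0-a->q1 q0-b->q0 q1-a->q2 q1-b->q1 q2-a->q3 q2-b->q2 q3-a->q4 q3-b->q3 q4-a->q5 q4-b->q4 q5-a->q5 q5-b->q5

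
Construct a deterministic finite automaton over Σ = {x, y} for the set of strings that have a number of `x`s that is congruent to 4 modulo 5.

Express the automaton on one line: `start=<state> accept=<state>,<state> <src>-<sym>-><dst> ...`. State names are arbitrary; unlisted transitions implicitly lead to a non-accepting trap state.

start=q0 accept=q4 q0-x->q1 q0-y->q0 q1-x->q2 q1-y->q1 q2-x->q3 q2-y->q2 q3-x->q4 q3-y->q3 q4-x->q0 q4-y->q4

The only thing that matters is how many `x`s have appeared, reduced mod 5. Use one state per residue: q0 for 0, …, q4 for 4. Reading `x` moves to the next residue; anything else stays put. q4 is accepting.
A 5-state machine:
        x   y  
>  q0   q1  q0 
   q1   q2  q1 
   q2   q3  q2 
   q3   q4  q3 
 * q4   q0  q4 
(> = start, * = accepting)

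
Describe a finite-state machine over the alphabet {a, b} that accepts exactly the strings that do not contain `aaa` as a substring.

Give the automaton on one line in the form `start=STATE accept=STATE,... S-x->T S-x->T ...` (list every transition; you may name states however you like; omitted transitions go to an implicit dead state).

start=q0 accept=q0,q1,q2 q0-a->q1 q0-b->q0 q1-a->q2 q1-b->q0 q2-a->q3 q2-b->q0 q3-a->q3 q3-b->q3

This is the complement of 'contains `aaa`'. Use the same substring-matching states — q0 through q3 holding how much of `aaa` has just been matched — but flip the accepting set: everything except the trap q3 accepts.
        a   b  
>* q0   q1  q0 
 * q1   q2  q0 
 * q2   q3  q0 
   q3   q3  q3 
(> = start, * = accepting)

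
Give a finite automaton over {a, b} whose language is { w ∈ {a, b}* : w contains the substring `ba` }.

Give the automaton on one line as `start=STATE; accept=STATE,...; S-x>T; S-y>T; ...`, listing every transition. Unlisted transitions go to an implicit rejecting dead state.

start=q0; accept=q2; q0-a>q0; q0-b>q1; q1-a>q2; q1-b>q1; q2-a>q2; q2-b>q2

Track how much of `ba` has been matched so far: state q0 is no progress, q2 is the absorbing accept state reached once `ba` has occurred. Intermediate states record partial matches; on a mismatch, fall back to the longest reusable overlap.
        a   b  
>  q0   q0  q1 
   q1   q2  q1 
 * q2   q2  q2 
(> = start, * = accepting)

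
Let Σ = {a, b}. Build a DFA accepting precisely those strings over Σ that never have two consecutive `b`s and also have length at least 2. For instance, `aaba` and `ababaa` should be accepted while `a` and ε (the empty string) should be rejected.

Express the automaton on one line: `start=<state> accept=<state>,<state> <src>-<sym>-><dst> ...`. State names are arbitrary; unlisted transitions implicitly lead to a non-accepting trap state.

start=q0 accept=q3,q4 q0-a->q1 q0-b->q2 q1-a->q3 q1-b->q4 q2-a->q3 q2-b->q5 q3-a->q3 q3-b->q4 q4-a->q3 q4-b->q5 q5-a->q5 q5-b->q5

Build one automaton per condition and run them in lockstep. One (3 states) tracks partial matches of the forbidden pattern `bb`; the other (4 states) tracks the input length, saturating at 3. Each combined state is a pair, one component from each; accept when both components accept. Equivalent product states are then merged.
6 states suffice.
        a   b  
>  q0   q1  q2 
   q1   q3  q4 
   q2   q3  q5 
 * q3   q3  q4 
 * q4   q3  q5 
   q5   q5  q5 
(> = start, * = accepting)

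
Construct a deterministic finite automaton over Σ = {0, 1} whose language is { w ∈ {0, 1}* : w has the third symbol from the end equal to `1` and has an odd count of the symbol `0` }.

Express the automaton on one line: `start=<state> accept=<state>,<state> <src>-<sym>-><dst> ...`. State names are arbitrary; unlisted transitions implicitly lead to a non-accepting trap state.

start=q0 accept=q8,q9,q10,q11 q0-0->q1 q0-1->q2 q1-0->q0 q1-1->q3 q2-0->q4 q2-1->q5 q3-0->q6 q3-1->q7 q4-0->q0 q4-1->q8 q5-0->q9 q5-1->q5 q6-0->q10 q6-1->q2 q7-0->q6 q7-1->q11 q8-0->q6 q8-1->q7 q9-0->q0 q9-1->q8 q10-0->q0 q10-1->q3 q11-0->q6 q11-1->q11

Run two small machines in parallel and take their product. One (15 states) tracks the last 3 symbols read; the other (2 states) tracks the count of `0`s modulo 2. Each combined state is a pair, one component from each; accept when both components accept. After merging equivalent states the machine shrinks.
12 states suffice.
          0    1  
>  q0     q1   q2 
   q1     q0   q3 
   q2     q4   q5 
   q3     q6   q7 
   q4     q0   q8 
   q5     q9   q5 
   q6    q10   q2 
   q7     q6  q11 
 * q8     q6   q7 
 * q9     q0   q8 
 * q10    q0   q3 
 * q11    q6  q11 
(> = start, * = accepting)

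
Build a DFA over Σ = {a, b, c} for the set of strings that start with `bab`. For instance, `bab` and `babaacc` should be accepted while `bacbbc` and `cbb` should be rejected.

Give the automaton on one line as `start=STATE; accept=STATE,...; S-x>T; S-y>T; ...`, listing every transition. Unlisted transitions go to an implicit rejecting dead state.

start=S0; accept=S3; S0-a>S4; S0-b>S1; S0-c>S4; S1-a>S2; S1-b>S4; S1-c>S4; S2-a>S4; S2-b>S3; S2-c>S4; S3-a>S3; S3-b>S3; S3-c>S3; S4-a>S4; S4-b>S4; S4-c>S4

Walk along `bab` while the input agrees: from S0 take `b` to S1, and so on. Any deviation drops to the rejecting sink S4. Once S3 is reached the prefix is confirmed and every continuation is accepted.
        a   b   c  
>  S0   S4  S1  S4 
   S1   S2  S4  S4 
   S2   S4  S3  S4 
 * S3   S3  S3  S3 
   S4   S4  S4  S4 
(> = start, * = accepting)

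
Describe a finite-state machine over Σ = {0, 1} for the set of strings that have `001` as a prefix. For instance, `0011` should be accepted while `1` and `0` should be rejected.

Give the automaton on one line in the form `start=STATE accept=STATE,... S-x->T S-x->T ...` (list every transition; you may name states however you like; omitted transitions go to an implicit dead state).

Check the first 3 symbols one by one: q0 through q2 record how many have matched `001` so far; any wrong symbol goes to the dead state q4. After all 3 match we enter the accepting sink q3.
5 states suffice.
        0   1  
>  q0   q1  q4 
   q1   q2  q4 
   q2   q4  q3 
 * q3   q3  q3 
   q4   q4  q4 
(> = start, * = accepting)

start=q0 accept=q3 q0-0->q1 q0-1->q4 q1-0->q2 q1-1->q4 q2-0->q4 q2-1->q3 q3-0->q3 q3-1->q3 q4-0->q4 q4-1->q4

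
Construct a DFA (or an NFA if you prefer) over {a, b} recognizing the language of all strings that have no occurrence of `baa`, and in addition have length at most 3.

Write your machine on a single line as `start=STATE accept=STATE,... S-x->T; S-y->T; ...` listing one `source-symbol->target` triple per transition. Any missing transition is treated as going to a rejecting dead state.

Build one automaton per condition and run them in lockstep. The first has 4 states tracking partial matches of the forbidden pattern `baa`; the second has 5 states tracking the input length, saturating at 4. A product state is a pair (one from each), accepting exactly when both do. Equivalent product states are then merged.
With 7 states:
        a   b  
>* s0   s1  s2 
 * s1   s3  s3 
 * s2   s4  s3 
 * s3   s5  s5 
 * s4   s6  s5 
 * s5   s6  s6 
   s6   s6  s6 
(> = start, * = accepting)

start=s0; accept=s0,s1,s2,s3,s4,s5; s0-a->s1; s0-b->s2; s1-a->s3; s1-b->s3; s2-a->s4; s2-b->s3; s3-a->s5; s3-b->s5; s4-a->s6; s4-b->s5; s5-a->s6; s5-b->s6; s6-a->s6; s6-b->s6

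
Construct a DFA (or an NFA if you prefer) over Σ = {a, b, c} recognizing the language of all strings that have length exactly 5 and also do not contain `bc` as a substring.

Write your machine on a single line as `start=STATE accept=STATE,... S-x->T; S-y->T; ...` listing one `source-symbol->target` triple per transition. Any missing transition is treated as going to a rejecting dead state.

Handle the two conditions separately and then intersect. One (7 states) tracks the input length, saturating at 6; the other (3 states) tracks partial matches of the forbidden pattern `bc`. Each combined state is a pair, one component from each; accept when both components accept. Minimizing collapses redundant product states.
With 11 states:
          a    b    c  
>  q0     q1   q2   q1 
   q1     q3   q4   q3 
   q2     q3   q4   q5 
   q3     q6   q7   q6 
   q4     q6   q7   q5 
   q5     q5   q5   q5 
   q6     q8   q9   q8 
   q7     q8   q9   q5 
   q8    q10  q10  q10 
   q9    q10  q10   q5 
 * q10    q5   q5   q5 
(> = start, * = accepting)

start=q0; accept=q10; q0-a->q1; q0-b->q2; q0-c->q1; q1-a->q3; q1-b->q4; q1-c->q3; q2-a->q3; q2-b->q4; q2-c->q5; q3-a->q6; q3-b->q7; q3-c->q6; q4-a->q6; q4-b->q7; q4-c->q5; q5-a->q5; q5-b->q5; q5-c->q5; q6-a->q8; q6-b->q9; q6-c->q8; q7-a->q8; q7-b->q9; q7-c->q5; q8-a->q10; q8-b->q10; q8-c->q10; q9-a->q10; q9-b->q10; q9-c->q5; q10-a->q5; q10-b->q5; q10-c->q5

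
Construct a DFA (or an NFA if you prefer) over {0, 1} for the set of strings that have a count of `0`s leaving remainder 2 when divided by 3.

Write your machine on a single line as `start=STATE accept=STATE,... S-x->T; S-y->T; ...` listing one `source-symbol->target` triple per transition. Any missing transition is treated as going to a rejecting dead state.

start=S0; accept=S2; S0-0->S1; S0-1->S0; S1-0->S2; S1-1->S1; S2-0->S0; S2-1->S2

The only thing that matters is how many `0`s have appeared, reduced mod 3. Use one state per residue: S0 for 0, …, S2 for 2. Reading `0` moves to the next residue; anything else stays put. S2 is accepting.
A 3-state machine:
        0   1  
>  S0   S1  S0 
   S1   S2  S1 
 * S2   S0  S2 
(> = start, * = accepting)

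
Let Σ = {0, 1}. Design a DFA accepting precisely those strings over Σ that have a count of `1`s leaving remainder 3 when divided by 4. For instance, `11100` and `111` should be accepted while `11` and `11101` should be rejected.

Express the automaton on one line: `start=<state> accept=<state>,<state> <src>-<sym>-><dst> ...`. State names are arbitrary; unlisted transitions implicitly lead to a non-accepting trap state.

start=s0 accept=s3 s0-0->s0 s0-1->s1 s1-0->s1 s1-1->s2 s2-0->s2 s2-1->s3 s3-0->s3 s3-1->s0

Keep the running count of `1`s modulo 4: each `1` advances along the cycle s0 → s1 → s2 → s3 → s0 while other symbols loop. Accept at s3.
With 4 states:
        0   1  
>  s0   s0  s1 
   s1   s1  s2 
   s2   s2  s3 
 * s3   s3  s0 
(> = start, * = accepting)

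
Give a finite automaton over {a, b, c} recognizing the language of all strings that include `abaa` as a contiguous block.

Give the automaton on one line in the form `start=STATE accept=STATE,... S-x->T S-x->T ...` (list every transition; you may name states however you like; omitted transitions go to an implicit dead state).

start=q0 accept=q4 q0-a->q1 q0-b->q0 q0-c->q0 q1-a->q1 q1-b->q2 q1-c->q0 q2-a->q3 q2-b->q0 q2-c->q0 q3-a->q4 q3-b->q2 q3-c->q0 q4-a->q4 q4-b->q4 q4-c->q4

States q0..q3 record the length of the longest prefix of `abaa` that matches the current input suffix. Reaching q4 means `abaa` has been seen, and we stay there forever. Accept from q4.
        a   b   c  
>  q0   q1  q0  q0 
   q1   q1  q2  q0 
   q2   q3  q0  q0 
   q3   q4  q2  q0 
 * q4   q4  q4  q4 
(> = start, * = accepting)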